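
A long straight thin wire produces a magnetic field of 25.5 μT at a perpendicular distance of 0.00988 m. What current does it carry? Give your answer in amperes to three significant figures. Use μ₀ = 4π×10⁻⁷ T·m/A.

For a long straight wire B = μ₀I/(2πd), so I = 2πdB/μ₀.
I = 2π × 0.00988 × 2.55×10⁻⁵ / (4π×10⁻⁷) = 1.26 A.

I ≈ 1.26 A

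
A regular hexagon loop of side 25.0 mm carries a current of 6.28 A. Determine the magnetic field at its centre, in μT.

Each side is a finite straight segment at perpendicular distance d = a/(2 tan(π/6)) = 0.02165 m from the centre, with end-angles ±π/6.
One side contributes B₁ = (μ₀I/4πd)·2 sin(π/6) = 2.90×10⁻⁵ T.
All 6 sides add in the same direction: B = 6 × 2.90×10⁻⁵ = 1.74×10⁻⁴ T.

B ≈ 174 μT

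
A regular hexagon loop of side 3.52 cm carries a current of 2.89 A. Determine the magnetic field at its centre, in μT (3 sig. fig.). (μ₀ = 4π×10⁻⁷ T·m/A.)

Each side is a finite straight segment at perpendicular distance d = a/(2 tan(π/6)) = 0.03048 m from the centre, with end-angles ±π/6.
One side contributes B₁ = (μ₀I/4πd)·2 sin(π/6) = 9.48×10⁻⁶ T.
All 6 sides add in the same direction: B = 6 × 9.48×10⁻⁶ = 5.69×10⁻⁵ T.

B ≈ 56.9 μT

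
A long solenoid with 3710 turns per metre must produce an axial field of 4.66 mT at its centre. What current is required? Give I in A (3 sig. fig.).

Inside a long solenoid B = μ₀nI with n = 3710 m⁻¹, so I = B/(μ₀n).
I = 4.66×10⁻³ / (4π×10⁻⁷ × 3710) = 1.00 A.

I ≈ 1.00 A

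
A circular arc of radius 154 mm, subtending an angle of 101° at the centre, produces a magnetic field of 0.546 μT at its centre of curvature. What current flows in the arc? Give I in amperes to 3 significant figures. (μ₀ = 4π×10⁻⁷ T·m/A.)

For a circular arc, B = μ₀Iφ/(4πR) with φ in radians; here φ = 1.763 rad.
So I = 4πRB/(μ₀φ) = 4π × 0.154 × 5.46×10⁻⁷ / (4π×10⁻⁷ × 1.763) = 0.477 A.

I ≈ 0.477 A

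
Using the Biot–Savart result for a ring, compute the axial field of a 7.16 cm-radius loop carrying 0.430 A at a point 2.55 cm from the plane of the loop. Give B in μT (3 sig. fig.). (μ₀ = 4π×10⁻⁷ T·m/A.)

On the axis of a circular loop, B = μ₀IR² / [2(R²+z²)^(3/2)].
R² + z² = (0.0716)² + (0.0255)² = 0.005777 m², and (R²+z²)^(3/2) = 4.39×10⁻⁴ m³.
B = (4π×10⁻⁷ × 0.430 × 0.005127) / (2 × 4.39×10⁻⁴) = 3.15×10⁻⁶ T.

B ≈ 3.15 μT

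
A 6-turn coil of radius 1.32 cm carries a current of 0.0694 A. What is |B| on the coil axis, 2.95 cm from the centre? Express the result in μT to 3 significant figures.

B ≈ 1.35 μT

For an N-turn flat coil, B = Nμ₀IR²/[2(R²+z²)^(3/2)] with R = 0.0132 m, z = 0.0295 m.
B = 6 × 2.25×10⁻⁷ T = 1.35×10⁻⁶ T.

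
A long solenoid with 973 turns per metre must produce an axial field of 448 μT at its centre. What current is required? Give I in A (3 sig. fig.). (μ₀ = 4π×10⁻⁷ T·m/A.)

I ≈ 0.366 A

Inside a long solenoid B = μ₀nI with n = 973 m⁻¹, so I = B/(μ₀n).
I = 4.48×10⁻⁴ / (4π×10⁻⁷ × 973) = 0.366 A.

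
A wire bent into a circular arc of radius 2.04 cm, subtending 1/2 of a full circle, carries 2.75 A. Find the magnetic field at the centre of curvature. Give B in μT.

B ≈ 42.3 μT

The Biot–Savart field of a circular arc at its centre is B = μ₀Iφ/(4πR), with φ = 3.142 rad.
B = (4π×10⁻⁷ × 2.75 × 3.142) / (4π × 0.0204) = 4.23×10⁻⁵ T.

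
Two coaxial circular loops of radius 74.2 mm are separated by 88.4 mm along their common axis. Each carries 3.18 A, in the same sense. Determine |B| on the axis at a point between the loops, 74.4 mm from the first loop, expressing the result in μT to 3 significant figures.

B ≈ 35.0 μT

Each loop contributes B = μ₀IR²/[2(R²+z²)^(3/2)] on the axis, with z measured from that loop.
Loop 1 (z = 0.0744 m): B₁ = 9.48×10⁻⁶ T. Loop 2 (z = 0.014 m): B₂ = 2.56×10⁻⁵ T.
The fields add: B = B₁ + B₂ = 3.50×10⁻⁵ T.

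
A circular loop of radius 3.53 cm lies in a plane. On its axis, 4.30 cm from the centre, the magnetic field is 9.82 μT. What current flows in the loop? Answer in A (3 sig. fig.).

I ≈ 2.16 A

On the axis of a loop, B = μ₀IR²/[2(R²+z²)^(3/2)], so I = 2B(R²+z²)^(3/2)/(μ₀R²).
R² + z² = 0.001246 + 0.001849 = 0.003095 m²; raised to 3/2 gives 1.72×10⁻⁴ m³.
I = 2 × 9.82×10⁻⁶ × 1.72×10⁻⁴ / (1.26×10⁻⁶ × 0.001246) = 2.16 A.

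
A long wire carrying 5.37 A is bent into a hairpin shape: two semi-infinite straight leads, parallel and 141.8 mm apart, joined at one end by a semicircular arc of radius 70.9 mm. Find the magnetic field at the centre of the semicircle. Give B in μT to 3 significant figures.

B ≈ 38.9 μT

The semicircular arc contributes B_arc = μ₀I·π/(4πR) = μ₀I/(4R) = 2.38×10⁻⁵ T.
Each semi-infinite lead is at perpendicular distance R = 0.0709 m from the centre, with the perpendicular foot at its near end, so it contributes μ₀I/(4πR); both point the same way, together 1.51×10⁻⁵ T.
Arc and leads all point the same direction: B = 2.38×10⁻⁵ + 1.51×10⁻⁵ = 3.89×10⁻⁵ T.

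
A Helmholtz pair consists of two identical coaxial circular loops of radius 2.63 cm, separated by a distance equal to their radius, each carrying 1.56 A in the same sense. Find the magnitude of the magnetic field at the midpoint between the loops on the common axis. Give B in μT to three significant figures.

B ≈ 53.3 μT

Each loop contributes B = μ₀IR²/[2(R²+z²)^(3/2)] on the axis, with z measured from that loop.
Loop 1 (z = 0.01315 m): B₁ = 2.67×10⁻⁵ T. Loop 2 (z = 0.01315 m): B₂ = 2.67×10⁻⁵ T.
The fields add: B = B₁ + B₂ = 5.33×10⁻⁵ T.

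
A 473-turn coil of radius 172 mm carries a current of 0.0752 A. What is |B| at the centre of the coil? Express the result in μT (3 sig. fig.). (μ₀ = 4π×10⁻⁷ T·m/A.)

B ≈ 130 μT

For an N-turn flat coil, B = Nμ₀I/(2R) with R = 0.172 m.
B = 473 × 2.75×10⁻⁷ T = 1.30×10⁻⁴ T.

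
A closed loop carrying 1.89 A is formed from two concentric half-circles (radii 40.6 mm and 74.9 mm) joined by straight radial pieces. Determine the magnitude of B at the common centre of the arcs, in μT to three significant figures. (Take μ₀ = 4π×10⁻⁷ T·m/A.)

The radial connectors point toward the centre, so dl × r̂ = 0 and they contribute nothing.
Each semicircle gives μ₀I/(4R): inner arc 1.46×10⁻⁵ T, outer arc 7.93×10⁻⁶ T.
The two arcs carry current in opposite angular senses, so their fields oppose: B = |1.46×10⁻⁵ − 7.93×10⁻⁶| = 6.70×10⁻⁶ T.

B ≈ 6.70 μT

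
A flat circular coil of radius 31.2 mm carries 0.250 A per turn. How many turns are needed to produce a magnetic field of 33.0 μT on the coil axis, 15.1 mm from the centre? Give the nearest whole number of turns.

N = 9

For an N-turn coil, B = Nμ₀IR²/[2(R²+z²)^(3/2)]. A single turn gives B₁ = 3.67×10⁻⁶ T with R = 0.0312 m, z = 0.0151 m.
N = B/B₁ = 3.30×10⁻⁵ / 3.67×10⁻⁶ = 8.99.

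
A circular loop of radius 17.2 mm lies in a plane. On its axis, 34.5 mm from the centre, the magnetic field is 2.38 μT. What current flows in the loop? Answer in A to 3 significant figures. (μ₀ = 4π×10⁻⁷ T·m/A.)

I ≈ 0.734 A

On the axis of a loop, B = μ₀IR²/[2(R²+z²)^(3/2)], so I = 2B(R²+z²)^(3/2)/(μ₀R²).
R² + z² = 0.0002958 + 0.00119 = 0.001486 m²; raised to 3/2 gives 5.73×10⁻⁵ m³.
I = 2 × 2.38×10⁻⁶ × 5.73×10⁻⁵ / (1.26×10⁻⁶ × 0.0002958) = 0.734 A.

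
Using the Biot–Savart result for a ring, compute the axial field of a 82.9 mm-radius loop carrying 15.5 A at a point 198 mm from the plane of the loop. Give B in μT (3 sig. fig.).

B ≈ 6.77 μT

On the axis of a circular loop, B = μ₀IR² / [2(R²+z²)^(3/2)].
R² + z² = (0.0829)² + (0.198)² = 0.04608 m², and (R²+z²)^(3/2) = 9.89×10⁻³ m³.
B = (4π×10⁻⁷ × 15.5 × 0.006872) / (2 × 9.89×10⁻³) = 6.77×10⁻⁶ T.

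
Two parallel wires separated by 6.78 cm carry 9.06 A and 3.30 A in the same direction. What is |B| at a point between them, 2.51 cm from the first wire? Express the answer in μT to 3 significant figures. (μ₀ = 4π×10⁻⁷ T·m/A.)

Each long wire gives B = μ₀I/(2πd). Distances are d₁ = 0.0251 m and d₂ = 0.0427 m.
B₁ = 7.22×10⁻⁵ T, B₂ = 1.55×10⁻⁵ T.
Between parallel currents the two contributions point in opposite directions, so they subtract. B = |B₁ − B₂| = |7.22×10⁻⁵ − 1.55×10⁻⁵| = 5.67×10⁻⁵ T.

B ≈ 56.7 μT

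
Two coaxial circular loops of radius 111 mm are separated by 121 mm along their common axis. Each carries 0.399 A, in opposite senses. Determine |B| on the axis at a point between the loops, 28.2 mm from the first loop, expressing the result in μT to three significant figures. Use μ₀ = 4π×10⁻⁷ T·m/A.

Each loop contributes B = μ₀IR²/[2(R²+z²)^(3/2)] on the axis, with z measured from that loop.
Loop 1 (z = 0.0282 m): B₁ = 2.06×10⁻⁶ T. Loop 2 (z = 0.0928 m): B₂ = 1.02×10⁻⁶ T.
The fields oppose: B = |B₁ − B₂| = 1.04×10⁻⁶ T.

B ≈ 1.04 μT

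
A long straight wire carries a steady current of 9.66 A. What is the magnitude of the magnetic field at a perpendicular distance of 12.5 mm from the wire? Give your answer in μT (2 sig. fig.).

For an infinitely long straight wire, B = μ₀I/(2πd).
B = (4π×10⁻⁷ × 9.66) / (2π × 0.0125) = 1.55×10⁻⁴ T.

B ≈ 150 μT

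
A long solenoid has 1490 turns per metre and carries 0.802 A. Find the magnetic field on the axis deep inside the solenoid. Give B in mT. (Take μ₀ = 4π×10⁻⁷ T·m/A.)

B ≈ 1.50 mT

Inside a long solenoid, B = μ₀nI with n = 1490 turns/m.
B = 4π×10⁻⁷ × 1490 × 0.802 = 1.50×10⁻³ T.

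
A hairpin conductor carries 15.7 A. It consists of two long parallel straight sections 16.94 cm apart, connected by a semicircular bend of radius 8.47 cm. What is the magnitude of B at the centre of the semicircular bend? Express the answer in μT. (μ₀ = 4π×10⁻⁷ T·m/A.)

B ≈ 95.3 μT

The semicircular arc contributes B_arc = μ₀I·π/(4πR) = μ₀I/(4R) = 5.82×10⁻⁵ T.
Each semi-infinite lead is at perpendicular distance R = 0.0847 m from the centre, with the perpendicular foot at its near end, so it contributes μ₀I/(4πR); both point the same way, together 3.71×10⁻⁵ T.
Arc and leads all point the same direction: B = 5.82×10⁻⁵ + 3.71×10⁻⁵ = 9.53×10⁻⁵ T.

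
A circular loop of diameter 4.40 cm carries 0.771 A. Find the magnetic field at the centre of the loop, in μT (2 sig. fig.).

B ≈ 22 μT

At the centre of a circular loop the Biot–Savart law gives B = μ₀I/(2R) (so R = 0.022 m).
B = (4π×10⁻⁷ × 0.771) / (2 × 0.022) = 2.20×10⁻⁵ T.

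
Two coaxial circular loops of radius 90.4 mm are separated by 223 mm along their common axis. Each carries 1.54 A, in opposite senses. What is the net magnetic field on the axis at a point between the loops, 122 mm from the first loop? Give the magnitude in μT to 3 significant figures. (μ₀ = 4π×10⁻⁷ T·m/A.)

Each loop contributes B = μ₀IR²/[2(R²+z²)^(3/2)] on the axis, with z measured from that loop.
Loop 1 (z = 0.122 m): B₁ = 2.26×10⁻⁶ T. Loop 2 (z = 0.101 m): B₂ = 3.18×10⁻⁶ T.
The fields oppose: B = |B₁ − B₂| = 9.16×10⁻⁷ T.

B ≈ 0.916 μT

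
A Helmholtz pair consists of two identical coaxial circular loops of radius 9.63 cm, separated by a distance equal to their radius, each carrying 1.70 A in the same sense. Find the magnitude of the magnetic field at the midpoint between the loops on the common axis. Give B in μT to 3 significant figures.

Each loop contributes B = μ₀IR²/[2(R²+z²)^(3/2)] on the axis, with z measured from that loop.
Loop 1 (z = 0.04815 m): B₁ = 7.94×10⁻⁶ T. Loop 2 (z = 0.04815 m): B₂ = 7.94×10⁻⁶ T.
The fields add: B = B₁ + B₂ = 1.59×10⁻⁵ T.

B ≈ 15.9 μT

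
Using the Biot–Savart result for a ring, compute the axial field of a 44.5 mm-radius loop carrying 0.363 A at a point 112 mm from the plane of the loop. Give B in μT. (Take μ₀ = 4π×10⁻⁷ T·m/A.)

On the axis of a circular loop, B = μ₀IR² / [2(R²+z²)^(3/2)].
R² + z² = (0.0445)² + (0.112)² = 0.01452 m², and (R²+z²)^(3/2) = 1.75×10⁻³ m³.
B = (4π×10⁻⁷ × 0.363 × 0.00198) / (2 × 1.75×10⁻³) = 2.58×10⁻⁷ T.

B ≈ 0.258 μT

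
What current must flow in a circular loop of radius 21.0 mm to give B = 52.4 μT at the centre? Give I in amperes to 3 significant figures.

At the centre of a circular loop B = μ₀I/(2R), so I = 2RB/μ₀.
With R = 0.021 m, I = 2 × 0.021 × 5.24×10⁻⁵ / (4π×10⁻⁷) = 1.75 A.

I ≈ 1.75 A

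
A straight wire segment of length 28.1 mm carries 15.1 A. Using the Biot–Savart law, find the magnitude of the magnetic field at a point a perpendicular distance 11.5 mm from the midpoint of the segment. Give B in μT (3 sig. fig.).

For a finite straight segment, B = (μ₀I/4πd)(sinθ₁ + sinθ₂), where θ₁, θ₂ are the angles from the perpendicular to each end.
The perpendicular from the point meets the wire at its midpoint, so each end is L/2 = 0.01405 m away along the wire.
sinθ₁ = 0.01405/√(0.01405²+0.0115²) = 0.7738; sinθ₂ = 0.01405/√(0.01405²+0.0115²) = 0.7738.
B = (4π×10⁻⁷ × 15.1) / (4π × 0.0115) × (0.7738 + 0.7738) = 2.03×10⁻⁴ T.

B ≈ 203 μT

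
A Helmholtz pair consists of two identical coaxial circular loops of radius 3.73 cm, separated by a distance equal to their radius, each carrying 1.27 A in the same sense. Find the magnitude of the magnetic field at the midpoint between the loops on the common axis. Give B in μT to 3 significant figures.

Each loop contributes B = μ₀IR²/[2(R²+z²)^(3/2)] on the axis, with z measured from that loop.
Loop 1 (z = 0.01865 m): B₁ = 1.53×10⁻⁵ T. Loop 2 (z = 0.01865 m): B₂ = 1.53×10⁻⁵ T.
The fields add: B = B₁ + B₂ = 3.06×10⁻⁵ T.

B ≈ 30.6 μT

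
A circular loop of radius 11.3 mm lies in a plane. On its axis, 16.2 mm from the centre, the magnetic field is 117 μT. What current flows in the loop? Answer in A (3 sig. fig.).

I ≈ 11.2 A

On the axis of a loop, B = μ₀IR²/[2(R²+z²)^(3/2)], so I = 2B(R²+z²)^(3/2)/(μ₀R²).
R² + z² = 0.0001277 + 0.0002624 = 0.0003901 m²; raised to 3/2 gives 7.71×10⁻⁶ m³.
I = 2 × 1.17×10⁻⁴ × 7.71×10⁻⁶ / (1.26×10⁻⁶ × 0.0001277) = 11.2 A.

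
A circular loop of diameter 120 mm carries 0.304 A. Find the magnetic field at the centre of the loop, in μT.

At the centre of a circular loop the Biot–Savart law gives B = μ₀I/(2R) (so R = 0.06 m).
B = (4π×10⁻⁷ × 0.304) / (2 × 0.06) = 3.18×10⁻⁶ T.

B ≈ 3.18 μT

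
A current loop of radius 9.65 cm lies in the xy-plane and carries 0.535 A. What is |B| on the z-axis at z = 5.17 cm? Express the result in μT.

B ≈ 2.39 μT

On the axis of a circular loop, B = μ₀IR² / [2(R²+z²)^(3/2)].
R² + z² = (0.0965)² + (0.0517)² = 0.01199 m², and (R²+z²)^(3/2) = 1.31×10⁻³ m³.
B = (4π×10⁻⁷ × 0.535 × 0.009312) / (2 × 1.31×10⁻³) = 2.39×10⁻⁶ T.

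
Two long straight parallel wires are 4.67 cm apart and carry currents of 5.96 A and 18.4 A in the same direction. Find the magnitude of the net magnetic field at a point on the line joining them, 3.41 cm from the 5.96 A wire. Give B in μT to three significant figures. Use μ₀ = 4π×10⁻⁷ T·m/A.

B ≈ 257 μT

Each long wire gives B = μ₀I/(2πd). Distances are d₁ = 0.0341 m and d₂ = 0.0126 m.
B₁ = 3.50×10⁻⁵ T, B₂ = 2.92×10⁻⁴ T.
Between parallel currents the two contributions point in opposite directions, so they subtract. B = |B₁ − B₂| = |3.50×10⁻⁵ − 2.92×10⁻⁴| = 2.57×10⁻⁴ T.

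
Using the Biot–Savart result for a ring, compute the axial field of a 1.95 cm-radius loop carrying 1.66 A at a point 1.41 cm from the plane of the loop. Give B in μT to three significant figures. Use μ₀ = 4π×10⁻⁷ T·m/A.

On the axis of a circular loop, B = μ₀IR² / [2(R²+z²)^(3/2)].
R² + z² = (0.0195)² + (0.0141)² = 0.0005791 m², and (R²+z²)^(3/2) = 1.39×10⁻⁵ m³.
B = (4π×10⁻⁷ × 1.66 × 0.0003802) / (2 × 1.39×10⁻⁵) = 2.85×10⁻⁵ T.

B ≈ 28.5 μT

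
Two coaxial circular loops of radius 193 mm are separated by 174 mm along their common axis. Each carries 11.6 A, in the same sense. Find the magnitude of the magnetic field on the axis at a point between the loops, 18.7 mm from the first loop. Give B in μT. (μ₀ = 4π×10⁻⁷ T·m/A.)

Each loop contributes B = μ₀IR²/[2(R²+z²)^(3/2)] on the axis, with z measured from that loop.
Loop 1 (z = 0.0187 m): B₁ = 3.72×10⁻⁵ T. Loop 2 (z = 0.1553 m): B₂ = 1.79×10⁻⁵ T.
The fields add: B = B₁ + B₂ = 5.51×10⁻⁵ T.

B ≈ 55.1 μT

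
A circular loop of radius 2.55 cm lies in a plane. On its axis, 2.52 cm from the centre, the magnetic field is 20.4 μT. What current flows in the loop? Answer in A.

I ≈ 2.30 A

On the axis of a loop, B = μ₀IR²/[2(R²+z²)^(3/2)], so I = 2B(R²+z²)^(3/2)/(μ₀R²).
R² + z² = 0.0006502 + 0.000635 = 0.001285 m²; raised to 3/2 gives 4.61×10⁻⁵ m³.
I = 2 × 2.04×10⁻⁵ × 4.61×10⁻⁵ / (1.26×10⁻⁶ × 0.0006502) = 2.30 A.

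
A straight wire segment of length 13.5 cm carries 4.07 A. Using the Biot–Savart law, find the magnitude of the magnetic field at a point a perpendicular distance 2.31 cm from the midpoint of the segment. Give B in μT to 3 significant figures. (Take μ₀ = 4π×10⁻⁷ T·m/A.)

B ≈ 33.3 μT

For a finite straight segment, B = (μ₀I/4πd)(sinθ₁ + sinθ₂), where θ₁, θ₂ are the angles from the perpendicular to each end.
The perpendicular from the point meets the wire at its midpoint, so each end is L/2 = 0.0675 m away along the wire.
sinθ₁ = 0.0675/√(0.0675²+0.0231²) = 0.9461; sinθ₂ = 0.0675/√(0.0675²+0.0231²) = 0.9461.
B = (4π×10⁻⁷ × 4.07) / (4π × 0.0231) × (0.9461 + 0.9461) = 3.33×10⁻⁵ T.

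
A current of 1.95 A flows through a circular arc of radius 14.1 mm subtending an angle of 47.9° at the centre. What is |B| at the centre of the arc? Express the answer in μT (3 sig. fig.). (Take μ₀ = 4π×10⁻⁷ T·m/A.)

The Biot–Savart field of a circular arc at its centre is B = μ₀Iφ/(4πR), with φ = 0.836 rad.
B = (4π×10⁻⁷ × 1.95 × 0.836) / (4π × 0.0141) = 1.16×10⁻⁵ T.

B ≈ 11.6 μT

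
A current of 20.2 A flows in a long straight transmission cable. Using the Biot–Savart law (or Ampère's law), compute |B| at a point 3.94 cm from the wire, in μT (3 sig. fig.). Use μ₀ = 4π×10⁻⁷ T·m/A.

B ≈ 103 μT

For an infinitely long straight wire, B = μ₀I/(2πd).
B = (4π×10⁻⁷ × 20.2) / (2π × 0.0394) = 1.03×10⁻⁴ T.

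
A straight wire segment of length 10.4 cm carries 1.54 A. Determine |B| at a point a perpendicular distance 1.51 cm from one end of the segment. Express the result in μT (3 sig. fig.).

B ≈ 10.1 μT

For a finite straight segment, B = (μ₀I/4πd)(sinθ₁ + sinθ₂), where θ₁, θ₂ are the angles from the perpendicular to each end.
The perpendicular foot is at one end, so the two end-offsets along the wire are 0 and L = 0.104 m.
sinθ₁ = 0/√(0²+0.0151²) = 0.0000; sinθ₂ = 0.104/√(0.104²+0.0151²) = 0.9896.
B = (4π×10⁻⁷ × 1.54) / (4π × 0.0151) × (0.0000 + 0.9896) = 1.01×10⁻⁵ T.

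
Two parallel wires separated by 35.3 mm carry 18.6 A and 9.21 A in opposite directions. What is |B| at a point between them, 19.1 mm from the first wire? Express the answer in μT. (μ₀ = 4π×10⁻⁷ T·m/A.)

B ≈ 308 μT

Each long wire gives B = μ₀I/(2πd). Distances are d₁ = 0.0191 m and d₂ = 0.0162 m.
B₁ = 1.95×10⁻⁴ T, B₂ = 1.14×10⁻⁴ T.
Between antiparallel currents both contributions point the same way, so they add. B = B₁ + B₂ = 1.95×10⁻⁴ + 1.14×10⁻⁴ = 3.08×10⁻⁴ T.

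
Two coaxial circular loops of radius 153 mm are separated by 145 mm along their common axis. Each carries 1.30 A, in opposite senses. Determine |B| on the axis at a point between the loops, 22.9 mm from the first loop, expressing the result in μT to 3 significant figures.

B ≈ 2.61 μT

Each loop contributes B = μ₀IR²/[2(R²+z²)^(3/2)] on the axis, with z measured from that loop.
Loop 1 (z = 0.0229 m): B₁ = 5.16×10⁻⁶ T. Loop 2 (z = 0.1221 m): B₂ = 2.55×10⁻⁶ T.
The fields oppose: B = |B₁ − B₂| = 2.61×10⁻⁶ T.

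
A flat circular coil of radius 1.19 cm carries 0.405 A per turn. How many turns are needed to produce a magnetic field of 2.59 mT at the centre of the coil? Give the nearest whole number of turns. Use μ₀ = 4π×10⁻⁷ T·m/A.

For an N-turn coil, B = Nμ₀I/(2R). A single turn gives B₁ = 2.14×10⁻⁵ T with R = 0.0119 m.
N = B/B₁ = 2.59×10⁻³ / 2.14×10⁻⁵ = 121.12.

N = 121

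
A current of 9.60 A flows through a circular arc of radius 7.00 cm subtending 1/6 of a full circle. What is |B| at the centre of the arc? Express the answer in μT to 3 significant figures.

The Biot–Savart field of a circular arc at its centre is B = μ₀Iφ/(4πR), with φ = 1.047 rad.
B = (4π×10⁻⁷ × 9.60 × 1.047) / (4π × 0.07) = 1.44×10⁻⁵ T.

B ≈ 14.4 μT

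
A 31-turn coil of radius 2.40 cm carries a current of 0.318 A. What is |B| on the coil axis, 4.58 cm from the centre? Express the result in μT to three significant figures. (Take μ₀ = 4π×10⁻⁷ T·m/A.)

B ≈ 25.8 μT

For an N-turn flat coil, B = Nμ₀IR²/[2(R²+z²)^(3/2)] with R = 0.024 m, z = 0.0458 m.
B = 31 × 8.32×10⁻⁷ T = 2.58×10⁻⁵ T.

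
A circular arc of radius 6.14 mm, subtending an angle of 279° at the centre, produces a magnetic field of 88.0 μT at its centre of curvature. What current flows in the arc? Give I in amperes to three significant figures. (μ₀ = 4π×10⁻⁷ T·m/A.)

I ≈ 1.11 A

For a circular arc, B = μ₀Iφ/(4πR) with φ in radians; here φ = 4.869 rad.
So I = 4πRB/(μ₀φ) = 4π × 0.00614 × 8.80×10⁻⁵ / (4π×10⁻⁷ × 4.869) = 1.11 A.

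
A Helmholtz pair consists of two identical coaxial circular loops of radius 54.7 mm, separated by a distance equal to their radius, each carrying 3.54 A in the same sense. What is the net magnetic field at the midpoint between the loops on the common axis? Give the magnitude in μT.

B ≈ 58.2 μT

Each loop contributes B = μ₀IR²/[2(R²+z²)^(3/2)] on the axis, with z measured from that loop.
Loop 1 (z = 0.02735 m): B₁ = 2.91×10⁻⁵ T. Loop 2 (z = 0.02735 m): B₂ = 2.91×10⁻⁵ T.
The fields add: B = B₁ + B₂ = 5.82×10⁻⁵ T.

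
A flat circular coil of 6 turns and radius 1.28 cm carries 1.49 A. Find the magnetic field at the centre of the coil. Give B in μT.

B ≈ 439 μT

For an N-turn flat coil, B = Nμ₀I/(2R) with R = 0.0128 m.
B = 6 × 7.31×10⁻⁵ T = 4.39×10⁻⁴ T.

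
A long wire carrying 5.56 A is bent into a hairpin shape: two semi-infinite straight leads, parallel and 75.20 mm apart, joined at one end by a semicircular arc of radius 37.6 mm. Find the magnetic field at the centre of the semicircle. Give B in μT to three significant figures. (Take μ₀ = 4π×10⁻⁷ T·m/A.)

B ≈ 76.0 μT

The semicircular arc contributes B_arc = μ₀I·π/(4πR) = μ₀I/(4R) = 4.65×10⁻⁵ T.
Each semi-infinite lead is at perpendicular distance R = 0.0376 m from the centre, with the perpendicular foot at its near end, so it contributes μ₀I/(4πR); both point the same way, together 2.96×10⁻⁵ T.
Arc and leads all point the same direction: B = 4.65×10⁻⁵ + 2.96×10⁻⁵ = 7.60×10⁻⁵ T.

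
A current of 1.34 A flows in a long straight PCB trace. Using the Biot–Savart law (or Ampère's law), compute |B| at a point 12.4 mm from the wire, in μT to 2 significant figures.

For an infinitely long straight wire, B = μ₀I/(2πd).
B = (4π×10⁻⁷ × 1.34) / (2π × 0.0124) = 2.16×10⁻⁵ T.

B ≈ 22 μT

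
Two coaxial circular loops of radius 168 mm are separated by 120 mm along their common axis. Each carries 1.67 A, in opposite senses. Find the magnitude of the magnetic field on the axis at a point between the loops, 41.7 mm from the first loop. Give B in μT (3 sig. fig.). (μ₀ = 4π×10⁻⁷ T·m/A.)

Each loop contributes B = μ₀IR²/[2(R²+z²)^(3/2)] on the axis, with z measured from that loop.
Loop 1 (z = 0.0417 m): B₁ = 5.71×10⁻⁶ T. Loop 2 (z = 0.0783 m): B₂ = 4.65×10⁻⁶ T.
The fields oppose: B = |B₁ − B₂| = 1.06×10⁻⁶ T.

B ≈ 1.06 μT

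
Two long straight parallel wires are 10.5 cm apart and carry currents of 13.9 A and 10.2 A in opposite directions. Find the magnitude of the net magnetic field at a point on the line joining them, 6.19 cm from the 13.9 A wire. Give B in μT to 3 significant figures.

Each long wire gives B = μ₀I/(2πd). Distances are d₁ = 0.0619 m and d₂ = 0.0431 m.
B₁ = 4.49×10⁻⁵ T, B₂ = 4.73×10⁻⁵ T.
Between antiparallel currents both contributions point the same way, so they add. B = B₁ + B₂ = 4.49×10⁻⁵ + 4.73×10⁻⁵ = 9.22×10⁻⁵ T.

B ≈ 92.2 μT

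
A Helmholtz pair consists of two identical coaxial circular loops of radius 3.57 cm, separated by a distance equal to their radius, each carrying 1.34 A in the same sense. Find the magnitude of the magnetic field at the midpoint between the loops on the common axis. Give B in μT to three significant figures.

Each loop contributes B = μ₀IR²/[2(R²+z²)^(3/2)] on the axis, with z measured from that loop.
Loop 1 (z = 0.01785 m): B₁ = 1.69×10⁻⁵ T. Loop 2 (z = 0.01785 m): B₂ = 1.69×10⁻⁵ T.
The fields add: B = B₁ + B₂ = 3.38×10⁻⁵ T.

B ≈ 33.8 μT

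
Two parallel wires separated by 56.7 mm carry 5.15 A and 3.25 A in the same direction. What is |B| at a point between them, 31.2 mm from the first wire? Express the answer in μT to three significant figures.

B ≈ 7.52 μT

Each long wire gives B = μ₀I/(2πd). Distances are d₁ = 0.0312 m and d₂ = 0.0255 m.
B₁ = 3.30×10⁻⁵ T, B₂ = 2.55×10⁻⁵ T.
Between parallel currents the two contributions point in opposite directions, so they subtract. B = |B₁ − B₂| = |3.30×10⁻⁵ − 2.55×10⁻⁵| = 7.52×10⁻⁶ T.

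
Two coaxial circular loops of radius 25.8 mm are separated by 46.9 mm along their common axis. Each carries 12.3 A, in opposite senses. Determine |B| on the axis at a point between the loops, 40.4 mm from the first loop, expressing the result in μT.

B ≈ 226 μT

Each loop contributes B = μ₀IR²/[2(R²+z²)^(3/2)] on the axis, with z measured from that loop.
Loop 1 (z = 0.0404 m): B₁ = 4.67×10⁻⁵ T. Loop 2 (z = 0.0065 m): B₂ = 2.73×10⁻⁴ T.
The fields oppose: B = |B₁ − B₂| = 2.26×10⁻⁴ T.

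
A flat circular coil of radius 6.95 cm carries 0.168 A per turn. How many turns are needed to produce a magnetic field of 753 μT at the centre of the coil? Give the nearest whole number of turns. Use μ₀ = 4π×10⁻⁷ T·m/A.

N = 496

For an N-turn coil, B = Nμ₀I/(2R). A single turn gives B₁ = 1.52×10⁻⁶ T with R = 0.0695 m.
N = B/B₁ = 7.53×10⁻⁴ / 1.52×10⁻⁶ = 495.78.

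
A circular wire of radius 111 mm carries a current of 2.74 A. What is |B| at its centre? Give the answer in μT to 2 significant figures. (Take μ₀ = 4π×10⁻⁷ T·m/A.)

At the centre of a circular loop the Biot–Savart law gives B = μ₀I/(2R).
B = (4π×10⁻⁷ × 2.74) / (2 × 0.111) = 1.55×10⁻⁵ T.

B ≈ 16 μT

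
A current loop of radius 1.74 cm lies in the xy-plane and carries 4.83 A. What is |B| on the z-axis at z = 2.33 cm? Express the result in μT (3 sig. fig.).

B ≈ 37.4 μT

On the axis of a circular loop, B = μ₀IR² / [2(R²+z²)^(3/2)].
R² + z² = (0.0174)² + (0.0233)² = 0.0008457 m², and (R²+z²)^(3/2) = 2.46×10⁻⁵ m³.
B = (4π×10⁻⁷ × 4.83 × 0.0003028) / (2 × 2.46×10⁻⁵) = 3.74×10⁻⁵ T.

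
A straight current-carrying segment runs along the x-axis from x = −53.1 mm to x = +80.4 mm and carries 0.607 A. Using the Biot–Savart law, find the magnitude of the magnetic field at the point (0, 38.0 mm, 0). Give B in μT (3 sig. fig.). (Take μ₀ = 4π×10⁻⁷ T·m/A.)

B ≈ 2.74 μT

For a finite straight segment, B = (μ₀I/4πd)(sinθ₁ + sinθ₂), where θ₁, θ₂ are the angles from the perpendicular to each end.
The perpendicular distance is d = 0.038 m; the end-offsets along the wire are a = 0.0531 m and b = 0.0804 m.
sinθ₁ = 0.0531/√(0.0531²+0.038²) = 0.8132; sinθ₂ = 0.0804/√(0.0804²+0.038²) = 0.9041.
B = (4π×10⁻⁷ × 0.607) / (4π × 0.038) × (0.8132 + 0.9041) = 2.74×10⁻⁶ T.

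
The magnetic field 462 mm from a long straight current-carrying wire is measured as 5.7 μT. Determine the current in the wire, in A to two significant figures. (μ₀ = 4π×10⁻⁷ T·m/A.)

I ≈ 13 A

For a long straight wire B = μ₀I/(2πd), so I = 2πdB/μ₀.
I = 2π × 0.462 × 5.70×10⁻⁶ / (4π×10⁻⁷) = 13.2 A.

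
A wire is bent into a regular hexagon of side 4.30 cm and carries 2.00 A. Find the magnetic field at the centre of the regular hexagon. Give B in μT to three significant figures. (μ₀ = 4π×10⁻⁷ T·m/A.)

Each side is a finite straight segment at perpendicular distance d = a/(2 tan(π/6)) = 0.03724 m from the centre, with end-angles ±π/6.
One side contributes B₁ = (μ₀I/4πd)·2 sin(π/6) = 5.37×10⁻⁶ T.
All 6 sides add in the same direction: B = 6 × 5.37×10⁻⁶ = 3.22×10⁻⁵ T.

B ≈ 32.2 μT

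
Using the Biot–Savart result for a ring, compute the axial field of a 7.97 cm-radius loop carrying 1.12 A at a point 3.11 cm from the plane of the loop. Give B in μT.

B ≈ 7.14 μT

On the axis of a circular loop, B = μ₀IR² / [2(R²+z²)^(3/2)].
R² + z² = (0.0797)² + (0.0311)² = 0.007319 m², and (R²+z²)^(3/2) = 6.26×10⁻⁴ m³.
B = (4π×10⁻⁷ × 1.12 × 0.006352) / (2 × 6.26×10⁻⁴) = 7.14×10⁻⁶ T.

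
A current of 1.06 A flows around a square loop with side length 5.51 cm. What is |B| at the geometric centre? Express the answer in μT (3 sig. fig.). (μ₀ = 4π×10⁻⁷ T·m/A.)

Each side is a finite straight segment at perpendicular distance d = a/(2 tan(π/4)) = 0.02755 m from the centre, with end-angles ±π/4.
One side contributes B₁ = (μ₀I/4πd)·2 sin(π/4) = 5.44×10⁻⁶ T.
All 4 sides add in the same direction: B = 4 × 5.44×10⁻⁶ = 2.18×10⁻⁵ T.

B ≈ 21.8 μT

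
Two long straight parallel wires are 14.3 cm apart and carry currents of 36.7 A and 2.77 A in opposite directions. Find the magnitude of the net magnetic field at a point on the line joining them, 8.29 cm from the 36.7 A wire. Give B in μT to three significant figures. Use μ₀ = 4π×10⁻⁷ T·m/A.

B ≈ 97.8 μT

Each long wire gives B = μ₀I/(2πd). Distances are d₁ = 0.0829 m and d₂ = 0.0601 m.
B₁ = 8.85×10⁻⁵ T, B₂ = 9.22×10⁻⁶ T.
Between antiparallel currents both contributions point the same way, so they add. B = B₁ + B₂ = 8.85×10⁻⁵ + 9.22×10⁻⁶ = 9.78×10⁻⁵ T.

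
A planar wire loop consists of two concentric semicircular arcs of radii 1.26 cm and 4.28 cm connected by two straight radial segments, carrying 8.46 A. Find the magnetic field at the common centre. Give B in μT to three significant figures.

The radial connectors point toward the centre, so dl × r̂ = 0 and they contribute nothing.
Each semicircle gives μ₀I/(4R): inner arc 2.11×10⁻⁴ T, outer arc 6.21×10⁻⁵ T.
The two arcs carry current in opposite angular senses, so their fields oppose: B = |2.11×10⁻⁴ − 6.21×10⁻⁵| = 1.49×10⁻⁴ T.

B ≈ 149 μT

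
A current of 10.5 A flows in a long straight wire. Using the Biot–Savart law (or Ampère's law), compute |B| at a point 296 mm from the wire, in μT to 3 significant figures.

For an infinitely long straight wire, B = μ₀I/(2πd).
B = (4π×10⁻⁷ × 10.5) / (2π × 0.296) = 7.09×10⁻⁶ T.

B ≈ 7.09 μT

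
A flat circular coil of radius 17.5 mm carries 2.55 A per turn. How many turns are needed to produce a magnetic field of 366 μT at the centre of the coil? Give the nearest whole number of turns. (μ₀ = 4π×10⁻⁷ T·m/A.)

For an N-turn coil, B = Nμ₀I/(2R). A single turn gives B₁ = 9.16×10⁻⁵ T with R = 0.0175 m.
N = B/B₁ = 3.66×10⁻⁴ / 9.16×10⁻⁵ = 4.00.

N = 4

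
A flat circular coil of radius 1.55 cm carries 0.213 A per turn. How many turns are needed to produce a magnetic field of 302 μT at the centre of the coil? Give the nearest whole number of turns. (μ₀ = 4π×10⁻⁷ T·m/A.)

For an N-turn coil, B = Nμ₀I/(2R). A single turn gives B₁ = 8.63×10⁻⁶ T with R = 0.0155 m.
N = B/B₁ = 3.02×10⁻⁴ / 8.63×10⁻⁶ = 34.98.

N = 35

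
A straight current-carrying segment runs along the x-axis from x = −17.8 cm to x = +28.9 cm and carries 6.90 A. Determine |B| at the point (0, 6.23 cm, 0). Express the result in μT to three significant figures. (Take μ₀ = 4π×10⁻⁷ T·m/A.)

For a finite straight segment, B = (μ₀I/4πd)(sinθ₁ + sinθ₂), where θ₁, θ₂ are the angles from the perpendicular to each end.
The perpendicular distance is d = 0.0623 m; the end-offsets along the wire are a = 0.178 m and b = 0.289 m.
sinθ₁ = 0.178/√(0.178²+0.0623²) = 0.9439; sinθ₂ = 0.289/√(0.289²+0.0623²) = 0.9775.
B = (4π×10⁻⁷ × 6.90) / (4π × 0.0623) × (0.9439 + 0.9775) = 2.13×10⁻⁵ T.

B ≈ 21.3 μT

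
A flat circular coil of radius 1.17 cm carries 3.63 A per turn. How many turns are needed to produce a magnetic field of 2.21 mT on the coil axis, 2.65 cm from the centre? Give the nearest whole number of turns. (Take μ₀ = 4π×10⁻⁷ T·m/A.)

N = 172

For an N-turn coil, B = Nμ₀IR²/[2(R²+z²)^(3/2)]. A single turn gives B₁ = 1.28×10⁻⁵ T with R = 0.0117 m, z = 0.0265 m.
N = B/B₁ = 2.21×10⁻³ / 1.28×10⁻⁵ = 172.06.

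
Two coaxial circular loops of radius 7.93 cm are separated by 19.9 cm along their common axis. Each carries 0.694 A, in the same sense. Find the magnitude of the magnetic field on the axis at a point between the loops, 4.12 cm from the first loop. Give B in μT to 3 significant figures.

B ≈ 4.34 μT

Each loop contributes B = μ₀IR²/[2(R²+z²)^(3/2)] on the axis, with z measured from that loop.
Loop 1 (z = 0.0412 m): B₁ = 3.84×10⁻⁶ T. Loop 2 (z = 0.1578 m): B₂ = 4.98×10⁻⁷ T.
The fields add: B = B₁ + B₂ = 4.34×10⁻⁶ T.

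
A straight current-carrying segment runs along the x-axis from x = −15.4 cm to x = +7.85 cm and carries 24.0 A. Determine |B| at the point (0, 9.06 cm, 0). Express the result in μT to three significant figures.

For a finite straight segment, B = (μ₀I/4πd)(sinθ₁ + sinθ₂), where θ₁, θ₂ are the angles from the perpendicular to each end.
The perpendicular distance is d = 0.0906 m; the end-offsets along the wire are a = 0.154 m and b = 0.0785 m.
sinθ₁ = 0.154/√(0.154²+0.0906²) = 0.8619; sinθ₂ = 0.0785/√(0.0785²+0.0906²) = 0.6548.
B = (4π×10⁻⁷ × 24.0) / (4π × 0.0906) × (0.8619 + 0.6548) = 4.02×10⁻⁵ T.

B ≈ 40.2 μT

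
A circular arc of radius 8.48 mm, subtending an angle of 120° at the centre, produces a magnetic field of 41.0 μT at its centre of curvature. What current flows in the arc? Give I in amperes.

For a circular arc, B = μ₀Iφ/(4πR) with φ in radians; here φ = 2.094 rad.
So I = 4πRB/(μ₀φ) = 4π × 0.00848 × 4.10×10⁻⁵ / (4π×10⁻⁷ × 2.094) = 1.66 A.

I ≈ 1.66 A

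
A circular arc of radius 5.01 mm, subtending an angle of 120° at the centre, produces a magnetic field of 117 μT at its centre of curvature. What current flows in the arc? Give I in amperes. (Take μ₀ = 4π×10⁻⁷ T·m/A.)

For a circular arc, B = μ₀Iφ/(4πR) with φ in radians; here φ = 2.094 rad.
So I = 4πRB/(μ₀φ) = 4π × 0.00501 × 1.17×10⁻⁴ / (4π×10⁻⁷ × 2.094) = 2.80 A.

I ≈ 2.80 A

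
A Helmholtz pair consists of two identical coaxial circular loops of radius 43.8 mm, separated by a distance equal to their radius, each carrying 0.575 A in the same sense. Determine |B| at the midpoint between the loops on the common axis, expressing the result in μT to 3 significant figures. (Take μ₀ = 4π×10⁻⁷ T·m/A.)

Each loop contributes B = μ₀IR²/[2(R²+z²)^(3/2)] on the axis, with z measured from that loop.
Loop 1 (z = 0.0219 m): B₁ = 5.90×10⁻⁶ T. Loop 2 (z = 0.0219 m): B₂ = 5.90×10⁻⁶ T.
The fields add: B = B₁ + B₂ = 1.18×10⁻⁵ T.

B ≈ 11.8 μT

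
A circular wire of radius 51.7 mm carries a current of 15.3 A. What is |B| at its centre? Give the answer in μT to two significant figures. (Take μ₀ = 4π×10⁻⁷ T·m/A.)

B ≈ 190 μT

At the centre of a circular loop the Biot–Savart law gives B = μ₀I/(2R).
B = (4π×10⁻⁷ × 15.3) / (2 × 0.0517) = 1.86×10⁻⁴ T.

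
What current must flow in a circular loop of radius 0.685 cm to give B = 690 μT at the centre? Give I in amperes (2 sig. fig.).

I ≈ 7.5 A

At the centre of a circular loop B = μ₀I/(2R), so I = 2RB/μ₀.
With R = 0.00685 m, I = 2 × 0.00685 × 6.90×10⁻⁴ / (4π×10⁻⁷) = 7.52 A.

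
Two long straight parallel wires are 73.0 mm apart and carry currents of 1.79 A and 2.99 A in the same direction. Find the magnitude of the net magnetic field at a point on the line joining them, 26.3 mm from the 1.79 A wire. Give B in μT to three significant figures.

B ≈ 0.807 μT

Each long wire gives B = μ₀I/(2πd). Distances are d₁ = 0.0263 m and d₂ = 0.0467 m.
B₁ = 1.36×10⁻⁵ T, B₂ = 1.28×10⁻⁵ T.
Between parallel currents the two contributions point in opposite directions, so they subtract. B = |B₁ − B₂| = |1.36×10⁻⁵ − 1.28×10⁻⁵| = 8.07×10⁻⁷ T.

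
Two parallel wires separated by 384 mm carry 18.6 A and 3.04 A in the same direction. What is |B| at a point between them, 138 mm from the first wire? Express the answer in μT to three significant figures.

Each long wire gives B = μ₀I/(2πd). Distances are d₁ = 0.138 m and d₂ = 0.246 m.
B₁ = 2.70×10⁻⁵ T, B₂ = 2.47×10⁻⁶ T.
Between parallel currents the two contributions point in opposite directions, so they subtract. B = |B₁ − B₂| = |2.70×10⁻⁵ − 2.47×10⁻⁶| = 2.45×10⁻⁵ T.

B ≈ 24.5 μT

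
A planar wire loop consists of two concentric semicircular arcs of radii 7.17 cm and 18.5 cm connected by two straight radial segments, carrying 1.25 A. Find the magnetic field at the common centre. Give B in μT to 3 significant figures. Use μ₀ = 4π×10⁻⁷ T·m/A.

B ≈ 3.35 μT

The radial connectors point toward the centre, so dl × r̂ = 0 and they contribute nothing.
Each semicircle gives μ₀I/(4R): inner arc 5.48×10⁻⁶ T, outer arc 2.12×10⁻⁶ T.
The two arcs carry current in opposite angular senses, so their fields oppose: B = |5.48×10⁻⁶ − 2.12×10⁻⁶| = 3.35×10⁻⁶ T.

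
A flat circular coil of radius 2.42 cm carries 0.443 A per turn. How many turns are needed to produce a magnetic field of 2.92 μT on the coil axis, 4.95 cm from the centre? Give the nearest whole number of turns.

For an N-turn coil, B = Nμ₀IR²/[2(R²+z²)^(3/2)]. A single turn gives B₁ = 9.75×10⁻⁷ T with R = 0.0242 m, z = 0.0495 m.
N = B/B₁ = 2.92×10⁻⁶ / 9.75×10⁻⁷ = 3.00.

N = 3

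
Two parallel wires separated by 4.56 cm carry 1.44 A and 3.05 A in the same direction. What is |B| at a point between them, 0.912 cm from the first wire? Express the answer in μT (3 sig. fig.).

Each long wire gives B = μ₀I/(2πd). Distances are d₁ = 0.00912 m and d₂ = 0.03648 m.
B₁ = 3.16×10⁻⁵ T, B₂ = 1.67×10⁻⁵ T.
Between parallel currents the two contributions point in opposite directions, so they subtract. B = |B₁ − B₂| = |3.16×10⁻⁵ − 1.67×10⁻⁵| = 1.49×10⁻⁵ T.

B ≈ 14.9 μT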